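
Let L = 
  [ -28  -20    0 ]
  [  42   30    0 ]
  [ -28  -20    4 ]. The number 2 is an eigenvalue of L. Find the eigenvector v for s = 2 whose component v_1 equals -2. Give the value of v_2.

3

L − 2I = [[-30, -20, 0], [42, 28, 0], [-28, -20, 2]].
Solving (L − 2I)v = 0 gives the eigenspace spanned by (-2, 3, 2).
With v_1 = -2, v = (-2, 3, 2), so v_2 = 3.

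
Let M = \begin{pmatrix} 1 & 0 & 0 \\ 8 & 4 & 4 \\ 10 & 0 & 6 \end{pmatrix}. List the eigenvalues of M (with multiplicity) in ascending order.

1, 4, 6

Characteristic polynomial: p(r) = r^3 - 11r^2 + 34r - 24 = (r - 6)(r - 4)(r - 1).
Roots (with multiplicity): 1, 4, 6.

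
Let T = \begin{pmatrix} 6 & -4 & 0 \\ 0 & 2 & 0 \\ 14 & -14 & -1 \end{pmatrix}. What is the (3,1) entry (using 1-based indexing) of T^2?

Characteristic polynomial: r^3 - 7r^2 + 4r + 12 = (r - 6)(r - 2)(r + 1), so the eigenvalues are -1, 2, 6.
r=6: eigenvector (1, 0, 2).
r=-1: eigenvector (0, 0, 1).
r=2: eigenvector (1, 1, 0).
P = [[1, 0, 1], [0, 0, 1], [2, 1, 0]], D = diag(6, -1, 2), P⁻¹ = [[1, -1, 0], [-2, 2, 1], [0, 1, 0]].
T² = P·diag(36, 1, 4)·P⁻¹ = [[36, -32, 0], [0, 4, 0], [70, -70, 1]].
The requested entry is 70.

70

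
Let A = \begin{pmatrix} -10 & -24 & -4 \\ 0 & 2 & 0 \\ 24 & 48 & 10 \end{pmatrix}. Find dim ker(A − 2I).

A − 2I = [[-12, -24, -4], [0, 0, 0], [24, 48, 8]].
This matrix has rank 1, so its null space has dimension 3 − 1 = 2.

2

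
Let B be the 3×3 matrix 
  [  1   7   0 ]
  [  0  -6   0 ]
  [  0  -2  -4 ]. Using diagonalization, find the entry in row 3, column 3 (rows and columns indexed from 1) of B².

16

Characteristic polynomial: t^3 + 9t^2 + 14t - 24 = (t - 1)(t + 4)(t + 6), so the eigenvalues are -6, -4, 1.
t=-4: eigenvector (0, 0, 1).
t=-6: eigenvector (-1, 1, 1).
t=1: eigenvector (1, 0, 0).
P = [[0, -1, 1], [0, 1, 0], [1, 1, 0]], D = diag(-4, -6, 1), P⁻¹ = [[0, -1, 1], [0, 1, 0], [1, 1, 0]].
B² = P·diag(16, 36, 1)·P⁻¹ = [[1, -35, 0], [0, 36, 0], [0, 20, 16]].
The requested entry is 16.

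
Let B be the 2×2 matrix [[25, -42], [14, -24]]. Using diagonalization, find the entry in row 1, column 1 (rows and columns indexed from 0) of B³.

-300

Characteristic polynomial: μ^2 - μ - 12 = (μ - 4)(μ + 3), so the eigenvalues are -3, 4.
μ=-3: eigenvector (-3, -2).
μ=4: eigenvector (2, 1).
P = [[-3, 2], [-2, 1]], D = diag(-3, 4), P⁻¹ = [[1, -2], [2, -3]].
B³ = P·diag(-27, 64)·P⁻¹ = [[337, -546], [182, -300]].
The requested entry is -300.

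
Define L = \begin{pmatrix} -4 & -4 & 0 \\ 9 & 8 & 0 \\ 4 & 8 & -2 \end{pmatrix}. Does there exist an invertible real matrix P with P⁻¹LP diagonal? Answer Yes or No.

Characteristic polynomial: p(μ) = μ^3 - 2μ^2 - 4μ + 8 = (μ - 2)^2(μ + 2).
μ = 2 has algebraic multiplicity 2; rank(L − 2I) = 2, so geometric multiplicity = 1.
Geometric multiplicity < algebraic multiplicity, so L is not diagonalizable.

No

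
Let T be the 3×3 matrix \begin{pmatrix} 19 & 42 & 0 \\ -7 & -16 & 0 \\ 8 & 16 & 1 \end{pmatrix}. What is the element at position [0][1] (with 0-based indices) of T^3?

798

Characteristic polynomial: λ^3 - 4λ^2 - 7λ + 10 = (λ - 5)(λ - 1)(λ + 2), so the eigenvalues are -2, 1, 5.
λ=5: eigenvector (3, -1, 2).
λ=1: eigenvector (0, 0, 1).
λ=-2: eigenvector (-2, 1, 0).
P = [[3, 0, -2], [-1, 0, 1], [2, 1, 0]], D = diag(5, 1, -2), P⁻¹ = [[1, 2, 0], [-2, -4, 1], [1, 3, 0]].
T³ = P·diag(125, 1, -8)·P⁻¹ = [[391, 798, 0], [-133, -274, 0], [248, 496, 1]].
The requested entry is 798.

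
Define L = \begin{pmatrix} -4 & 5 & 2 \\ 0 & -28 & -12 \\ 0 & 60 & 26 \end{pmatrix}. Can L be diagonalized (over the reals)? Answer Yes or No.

Characteristic polynomial: p(λ) = λ^3 + 6λ^2 - 32 = (λ - 2)(λ + 4)^2.
λ = -4 has algebraic multiplicity 2; rank(L + 4I) = 2, so geometric multiplicity = 1.
Geometric multiplicity < algebraic multiplicity, so L is not diagonalizable.

No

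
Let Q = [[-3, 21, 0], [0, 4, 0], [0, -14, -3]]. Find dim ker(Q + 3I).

Q + 3I = [[0, 21, 0], [0, 7, 0], [0, -14, 0]].
This matrix has rank 1, so its null space has dimension 3 − 1 = 2.

2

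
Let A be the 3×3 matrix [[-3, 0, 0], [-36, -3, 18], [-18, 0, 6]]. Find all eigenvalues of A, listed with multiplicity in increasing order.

Characteristic polynomial: p(t) = t^3 - 27t - 54 = (t - 6)(t + 3)^2.
Roots (with multiplicity): -3, -3, 6.

-3, -3, 6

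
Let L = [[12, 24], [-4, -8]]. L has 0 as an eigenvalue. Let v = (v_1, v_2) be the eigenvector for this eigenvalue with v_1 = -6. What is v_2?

3

L = [[12, 24], [-4, -8]].
Solving (L)v = 0 gives the eigenspace spanned by (-6, 3).
With v_1 = -6, v = (-6, 3), so v_2 = 3.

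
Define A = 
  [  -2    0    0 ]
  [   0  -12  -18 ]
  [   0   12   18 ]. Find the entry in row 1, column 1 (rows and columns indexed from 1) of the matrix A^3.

Characteristic polynomial: s^3 - 4s^2 - 12s = s(s - 6)(s + 2), so the eigenvalues are -2, 0, 6.
s=-2: eigenvector (1, 0, 0).
s=0: eigenvector (0, 3, -2).
s=6: eigenvector (0, -1, 1).
P = [[1, 0, 0], [0, 3, -1], [0, -2, 1]], D = diag(-2, 0, 6), P⁻¹ = [[1, 0, 0], [0, 1, 1], [0, 2, 3]].
A³ = P·diag(-8, 0, 216)·P⁻¹ = [[-8, 0, 0], [0, -432, -648], [0, 432, 648]].
The requested entry is -8.

-8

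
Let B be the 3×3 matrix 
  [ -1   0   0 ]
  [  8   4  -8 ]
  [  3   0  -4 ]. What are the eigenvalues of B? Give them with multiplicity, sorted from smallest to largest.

Characteristic polynomial: p(μ) = μ^3 + μ^2 - 16μ - 16 = (μ - 4)(μ + 1)(μ + 4).
Roots (with multiplicity): -4, -1, 4.

-4, -1, 4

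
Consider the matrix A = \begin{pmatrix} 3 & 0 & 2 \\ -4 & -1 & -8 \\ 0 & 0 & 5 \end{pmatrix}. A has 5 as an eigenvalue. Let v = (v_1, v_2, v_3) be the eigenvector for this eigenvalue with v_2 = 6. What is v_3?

A − 5I = [[-2, 0, 2], [-4, -6, -8], [0, 0, 0]].
Solving (A − 5I)v = 0 gives the eigenspace spanned by (-3, 6, -3).
With v_2 = 6, v = (-3, 6, -3), so v_3 = -3.

-3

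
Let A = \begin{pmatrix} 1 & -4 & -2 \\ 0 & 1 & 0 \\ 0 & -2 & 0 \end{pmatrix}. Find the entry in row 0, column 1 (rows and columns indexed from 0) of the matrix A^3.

-4

Characteristic polynomial: μ^3 - 2μ^2 + μ = μ(μ - 1)^2, so the eigenvalues are 0, 1, 1.
μ=1: eigenvector (1, 0, 0).
μ=1: eigenvector (-4, 1, -2).
μ=0: eigenvector (2, 0, 1).
P = [[1, -4, 2], [0, 1, 0], [0, -2, 1]], D = diag(1, 1, 0), P⁻¹ = [[1, 0, -2], [0, 1, 0], [0, 2, 1]].
A³ = P·diag(1, 1, 0)·P⁻¹ = [[1, -4, -2], [0, 1, 0], [0, -2, 0]].
The requested entry is -4.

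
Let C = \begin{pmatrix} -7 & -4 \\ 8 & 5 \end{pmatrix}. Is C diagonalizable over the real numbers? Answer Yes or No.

Yes

Characteristic polynomial: p(s) = s^2 + 2s - 3 = (s - 1)(s + 3).
All 2 eigenvalues are distinct, so C is diagonalizable.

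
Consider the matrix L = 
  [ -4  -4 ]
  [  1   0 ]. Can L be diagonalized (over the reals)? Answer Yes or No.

Characteristic polynomial: p(μ) = μ^2 + 4μ + 4 = (μ + 2)^2.
μ = -2 has algebraic multiplicity 2; rank(L + 2I) = 1, so geometric multiplicity = 1.
Geometric multiplicity < algebraic multiplicity, so L is not diagonalizable.

No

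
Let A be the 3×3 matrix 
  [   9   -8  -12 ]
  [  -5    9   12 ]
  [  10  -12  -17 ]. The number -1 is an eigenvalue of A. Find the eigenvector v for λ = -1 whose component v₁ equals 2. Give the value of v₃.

A + 1I = [[10, -8, -12], [-5, 10, 12], [10, -12, -16]].
Solving (A + 1I)v = 0 gives the eigenspace spanned by (2, -5, 5).
With v₁ = 2, v = (2, -5, 5), so v₃ = 5.

5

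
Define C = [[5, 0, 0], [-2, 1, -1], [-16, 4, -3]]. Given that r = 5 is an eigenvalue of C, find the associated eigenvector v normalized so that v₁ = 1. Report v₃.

C − 5I = [[0, 0, 0], [-2, -4, -1], [-16, 4, -8]].
Solving (C − 5I)v = 0 gives the eigenspace spanned by (1, 0, -2).
With v₁ = 1, v = (1, 0, -2), so v₃ = -2.

-2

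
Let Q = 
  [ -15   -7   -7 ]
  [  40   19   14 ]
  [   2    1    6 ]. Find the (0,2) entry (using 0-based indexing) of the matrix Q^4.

Characteristic polynomial: r^3 - 10r^2 + 19r + 30 = (r - 6)(r - 5)(r + 1), so the eigenvalues are -1, 5, 6.
r=-1: eigenvector (1, -2, 0).
r=6: eigenvector (-1, 2, 1).
r=5: eigenvector (0, -1, 1).
P = [[1, -1, 0], [-2, 2, -1], [0, 1, 1]], D = diag(-1, 6, 5), P⁻¹ = [[3, 1, 1], [2, 1, 1], [-2, -1, 0]].
Q⁴ = P·diag(1, 1296, 625)·P⁻¹ = [[-2589, -1295, -1295], [6428, 3215, 2590], [1342, 671, 1296]].
The requested entry is -1295.

-1295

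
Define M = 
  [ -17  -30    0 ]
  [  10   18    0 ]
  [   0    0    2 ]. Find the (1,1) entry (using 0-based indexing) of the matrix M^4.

276

Characteristic polynomial: λ^3 - 3λ^2 - 4λ + 12 = (λ - 3)(λ - 2)(λ + 2), so the eigenvalues are -2, 2, 3.
λ=3: eigenvector (-3, 2, 0).
λ=-2: eigenvector (-2, 1, 0).
λ=2: eigenvector (0, 0, 1).
P = [[-3, -2, 0], [2, 1, 0], [0, 0, 1]], D = diag(3, -2, 2), P⁻¹ = [[1, 2, 0], [-2, -3, 0], [0, 0, 1]].
M⁴ = P·diag(81, 16, 16)·P⁻¹ = [[-179, -390, 0], [130, 276, 0], [0, 0, 16]].
The requested entry is 276.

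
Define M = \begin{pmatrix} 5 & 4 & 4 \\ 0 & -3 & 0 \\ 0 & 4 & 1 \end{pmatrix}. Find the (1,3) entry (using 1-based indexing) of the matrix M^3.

124

Characteristic polynomial: λ^3 - 3λ^2 - 13λ + 15 = (λ - 5)(λ - 1)(λ + 3), so the eigenvalues are -3, 1, 5.
λ=5: eigenvector (1, 0, 0).
λ=1: eigenvector (-1, 0, 1).
λ=-3: eigenvector (0, 1, -1).
P = [[1, -1, 0], [0, 0, 1], [0, 1, -1]], D = diag(5, 1, -3), P⁻¹ = [[1, 1, 1], [0, 1, 1], [0, 1, 0]].
M³ = P·diag(125, 1, -27)·P⁻¹ = [[125, 124, 124], [0, -27, 0], [0, 28, 1]].
The requested entry is 124.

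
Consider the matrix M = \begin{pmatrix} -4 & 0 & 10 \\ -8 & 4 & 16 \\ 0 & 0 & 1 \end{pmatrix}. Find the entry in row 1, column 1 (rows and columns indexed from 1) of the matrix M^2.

Characteristic polynomial: s^3 - s^2 - 16s + 16 = (s - 4)(s - 1)(s + 4), so the eigenvalues are -4, 1, 4.
s=-4: eigenvector (1, 1, 0).
s=4: eigenvector (0, 1, 0).
s=1: eigenvector (2, 0, 1).
P = [[1, 0, 2], [1, 1, 0], [0, 0, 1]], D = diag(-4, 4, 1), P⁻¹ = [[1, 0, -2], [-1, 1, 2], [0, 0, 1]].
M² = P·diag(16, 16, 1)·P⁻¹ = [[16, 0, -30], [0, 16, 0], [0, 0, 1]].
The requested entry is 16.

16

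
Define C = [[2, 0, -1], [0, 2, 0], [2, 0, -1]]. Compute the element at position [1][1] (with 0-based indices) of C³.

Characteristic polynomial: μ^3 - 3μ^2 + 2μ = μ(μ - 2)(μ - 1), so the eigenvalues are 0, 1, 2.
μ=1: eigenvector (-1, 0, -1).
μ=2: eigenvector (0, 1, 0).
μ=0: eigenvector (1, 0, 2).
P = [[-1, 0, 1], [0, 1, 0], [-1, 0, 2]], D = diag(1, 2, 0), P⁻¹ = [[-2, 0, 1], [0, 1, 0], [-1, 0, 1]].
C³ = P·diag(1, 8, 0)·P⁻¹ = [[2, 0, -1], [0, 8, 0], [2, 0, -1]].
The requested entry is 8.

8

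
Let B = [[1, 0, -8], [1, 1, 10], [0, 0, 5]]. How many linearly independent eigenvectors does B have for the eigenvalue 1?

B − 1I = [[0, 0, -8], [1, 0, 10], [0, 0, 4]].
This matrix has rank 2, so its null space has dimension 3 − 2 = 1.

1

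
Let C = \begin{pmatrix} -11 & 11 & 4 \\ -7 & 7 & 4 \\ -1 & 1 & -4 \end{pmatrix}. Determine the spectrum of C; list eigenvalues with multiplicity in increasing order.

-4, -4, 0

Characteristic polynomial: p(t) = t^3 + 8t^2 + 16t = t(t + 4)^2.
Roots (with multiplicity): -4, -4, 0.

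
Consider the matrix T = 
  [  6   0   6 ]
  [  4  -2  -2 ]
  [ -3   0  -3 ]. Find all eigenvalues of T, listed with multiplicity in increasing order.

-2, 0, 3

Characteristic polynomial: p(s) = s^3 - s^2 - 6s = s(s - 3)(s + 2).
Roots (with multiplicity): -2, 0, 3.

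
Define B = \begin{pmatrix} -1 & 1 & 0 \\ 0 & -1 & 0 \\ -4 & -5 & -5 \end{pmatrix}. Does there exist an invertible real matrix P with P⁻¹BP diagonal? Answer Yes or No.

Characteristic polynomial: p(λ) = λ^3 + 7λ^2 + 11λ + 5 = (λ + 1)^2(λ + 5).
λ = -1 has algebraic multiplicity 2; rank(B + 1I) = 2, so geometric multiplicity = 1.
Geometric multiplicity < algebraic multiplicity, so B is not diagonalizable.

No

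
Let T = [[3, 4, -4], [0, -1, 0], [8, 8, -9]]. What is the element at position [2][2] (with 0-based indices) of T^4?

Characteristic polynomial: s^3 + 7s^2 + 11s + 5 = (s + 1)^2(s + 5), so the eigenvalues are -5, -1, -1.
s=-1: eigenvector (1, 0, 1).
s=-1: eigenvector (0, 1, 1).
s=-5: eigenvector (1, 0, 2).
P = [[1, 0, 1], [0, 1, 0], [1, 1, 2]], D = diag(-1, -1, -5), P⁻¹ = [[2, 1, -1], [0, 1, 0], [-1, -1, 1]].
T⁴ = P·diag(1, 1, 625)·P⁻¹ = [[-623, -624, 624], [0, 1, 0], [-1248, -1248, 1249]].
The requested entry is 1249.

1249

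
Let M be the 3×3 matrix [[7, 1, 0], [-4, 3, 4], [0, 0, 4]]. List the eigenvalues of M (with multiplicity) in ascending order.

Characteristic polynomial: p(μ) = μ^3 - 14μ^2 + 65μ - 100 = (μ - 5)^2(μ - 4).
Roots (with multiplicity): 4, 5, 5.

4, 5, 5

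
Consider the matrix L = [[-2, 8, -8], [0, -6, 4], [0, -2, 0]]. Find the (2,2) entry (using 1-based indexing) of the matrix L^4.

Characteristic polynomial: r^3 + 8r^2 + 20r + 16 = (r + 2)^2(r + 4), so the eigenvalues are -4, -2, -2.
r=-2: eigenvector (1, 0, 0).
r=-2: eigenvector (-3, 1, 1).
r=-4: eigenvector (4, -2, -1).
P = [[1, -3, 4], [0, 1, -2], [0, 1, -1]], D = diag(-2, -2, -4), P⁻¹ = [[1, 1, 2], [0, -1, 2], [0, -1, 1]].
L⁴ = P·diag(16, 16, 256)·P⁻¹ = [[16, -960, 960], [0, 496, -480], [0, 240, -224]].
The requested entry is 496.

496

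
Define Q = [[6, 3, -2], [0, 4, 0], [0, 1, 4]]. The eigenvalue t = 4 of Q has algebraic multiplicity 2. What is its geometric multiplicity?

1

Q − 4I = [[2, 3, -2], [0, 0, 0], [0, 1, 0]].
This matrix has rank 2, so its null space has dimension 3 − 2 = 1.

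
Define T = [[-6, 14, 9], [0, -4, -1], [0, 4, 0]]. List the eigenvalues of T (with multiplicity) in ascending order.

Characteristic polynomial: p(s) = s^3 + 10s^2 + 28s + 24 = (s + 2)^2(s + 6).
Roots (with multiplicity): -6, -2, -2.

-6, -2, -2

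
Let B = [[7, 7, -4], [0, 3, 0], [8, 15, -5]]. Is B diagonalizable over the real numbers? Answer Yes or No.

No

Characteristic polynomial: p(μ) = μ^3 - 5μ^2 + 3μ + 9 = (μ - 3)^2(μ + 1).
μ = 3 has algebraic multiplicity 2; rank(B − 3I) = 2, so geometric multiplicity = 1.
Geometric multiplicity < algebraic multiplicity, so B is not diagonalizable.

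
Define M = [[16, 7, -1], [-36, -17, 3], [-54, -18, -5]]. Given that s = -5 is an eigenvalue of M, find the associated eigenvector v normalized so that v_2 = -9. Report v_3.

0

M + 5I = [[21, 7, -1], [-36, -12, 3], [-54, -18, 0]].
Solving (M + 5I)v = 0 gives the eigenspace spanned by (3, -9, 0).
With v_2 = -9, v = (3, -9, 0), so v_3 = 0.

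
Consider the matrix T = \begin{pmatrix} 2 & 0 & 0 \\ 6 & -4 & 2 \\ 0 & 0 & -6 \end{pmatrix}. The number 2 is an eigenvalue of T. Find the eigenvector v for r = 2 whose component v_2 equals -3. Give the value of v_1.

-3

T − 2I = [[0, 0, 0], [6, -6, 2], [0, 0, -8]].
Solving (T − 2I)v = 0 gives the eigenspace spanned by (-3, -3, 0).
With v_2 = -3, v = (-3, -3, 0), so v_1 = -3.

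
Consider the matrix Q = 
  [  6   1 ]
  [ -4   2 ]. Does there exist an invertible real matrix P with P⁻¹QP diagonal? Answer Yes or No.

No

Characteristic polynomial: p(s) = s^2 - 8s + 16 = (s - 4)^2.
s = 4 has algebraic multiplicity 2; rank(Q − 4I) = 1, so geometric multiplicity = 1.
Geometric multiplicity < algebraic multiplicity, so Q is not diagonalizable.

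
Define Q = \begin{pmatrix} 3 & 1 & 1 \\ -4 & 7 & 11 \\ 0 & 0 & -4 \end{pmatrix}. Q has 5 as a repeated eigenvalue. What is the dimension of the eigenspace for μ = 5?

Q − 5I = [[-2, 1, 1], [-4, 2, 11], [0, 0, -9]].
This matrix has rank 2, so its null space has dimension 3 − 2 = 1.

1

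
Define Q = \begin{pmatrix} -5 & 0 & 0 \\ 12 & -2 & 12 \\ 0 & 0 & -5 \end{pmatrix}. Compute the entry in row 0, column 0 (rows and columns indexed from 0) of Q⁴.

625

Characteristic polynomial: μ^3 + 12μ^2 + 45μ + 50 = (μ + 2)(μ + 5)^2, so the eigenvalues are -5, -5, -2.
μ=-5: eigenvector (1, 8, -3).
μ=-5: eigenvector (0, -4, 1).
μ=-2: eigenvector (0, 1, 0).
P = [[1, 0, 0], [8, -4, 1], [-3, 1, 0]], D = diag(-5, -5, -2), P⁻¹ = [[1, 0, 0], [3, 0, 1], [4, 1, 4]].
Q⁴ = P·diag(625, 625, 16)·P⁻¹ = [[625, 0, 0], [-2436, 16, -2436], [0, 0, 625]].
The requested entry is 625.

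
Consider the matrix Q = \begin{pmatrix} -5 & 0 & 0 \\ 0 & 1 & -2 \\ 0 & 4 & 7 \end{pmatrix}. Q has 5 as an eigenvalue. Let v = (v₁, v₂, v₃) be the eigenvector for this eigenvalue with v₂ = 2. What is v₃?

Q − 5I = [[-10, 0, 0], [0, -4, -2], [0, 4, 2]].
Solving (Q − 5I)v = 0 gives the eigenspace spanned by (0, 2, -4).
With v₂ = 2, v = (0, 2, -4), so v₃ = -4.

-4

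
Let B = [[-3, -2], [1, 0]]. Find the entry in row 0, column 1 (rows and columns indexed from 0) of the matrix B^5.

Characteristic polynomial: s^2 + 3s + 2 = (s + 1)(s + 2), so the eigenvalues are -2, -1.
s=-1: eigenvector (1, -1).
s=-2: eigenvector (2, -1).
P = [[1, 2], [-1, -1]], D = diag(-1, -2), P⁻¹ = [[-1, -2], [1, 1]].
B⁵ = P·diag(-1, -32)·P⁻¹ = [[-63, -62], [31, 30]].
The requested entry is -62.

-62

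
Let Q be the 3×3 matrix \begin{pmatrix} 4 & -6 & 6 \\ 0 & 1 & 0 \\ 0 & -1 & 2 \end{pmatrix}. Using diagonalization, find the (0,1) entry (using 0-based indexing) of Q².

-36

Characteristic polynomial: s^3 - 7s^2 + 14s - 8 = (s - 4)(s - 2)(s - 1), so the eigenvalues are 1, 2, 4.
s=2: eigenvector (3, 0, -1).
s=4: eigenvector (1, 0, 0).
s=1: eigenvector (0, 1, 1).
P = [[3, 1, 0], [0, 0, 1], [-1, 0, 1]], D = diag(2, 4, 1), P⁻¹ = [[0, 1, -1], [1, -3, 3], [0, 1, 0]].
Q² = P·diag(4, 16, 1)·P⁻¹ = [[16, -36, 36], [0, 1, 0], [0, -3, 4]].
The requested entry is -36.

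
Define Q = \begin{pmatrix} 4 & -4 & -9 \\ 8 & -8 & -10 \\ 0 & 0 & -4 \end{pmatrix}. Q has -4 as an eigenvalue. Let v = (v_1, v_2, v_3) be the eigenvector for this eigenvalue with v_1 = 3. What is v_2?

Q + 4I = [[8, -4, -9], [8, -4, -10], [0, 0, 0]].
Solving (Q + 4I)v = 0 gives the eigenspace spanned by (3, 6, 0).
With v_1 = 3, v = (3, 6, 0), so v_2 = 6.

6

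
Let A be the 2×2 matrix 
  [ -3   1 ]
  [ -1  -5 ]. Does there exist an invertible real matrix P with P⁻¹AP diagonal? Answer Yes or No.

No

Characteristic polynomial: p(r) = r^2 + 8r + 16 = (r + 4)^2.
r = -4 has algebraic multiplicity 2; rank(A + 4I) = 1, so geometric multiplicity = 1.
Geometric multiplicity < algebraic multiplicity, so A is not diagonalizable.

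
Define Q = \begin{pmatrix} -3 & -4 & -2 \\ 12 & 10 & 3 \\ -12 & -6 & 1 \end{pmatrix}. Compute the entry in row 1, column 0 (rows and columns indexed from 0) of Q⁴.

480

Characteristic polynomial: r^3 - 8r^2 + 19r - 12 = (r - 4)(r - 3)(r - 1), so the eigenvalues are 1, 3, 4.
r=1: eigenvector (1, -2, 2).
r=4: eigenvector (0, 1, -2).
r=3: eigenvector (-1, 3, -3).
P = [[1, 0, -1], [-2, 1, 3], [2, -2, -3]], D = diag(1, 4, 3), P⁻¹ = [[3, 2, 1], [0, -1, -1], [2, 2, 1]].
Q⁴ = P·diag(1, 256, 81)·P⁻¹ = [[-159, -160, -80], [480, 226, -15], [-480, 30, 271]].
The requested entry is 480.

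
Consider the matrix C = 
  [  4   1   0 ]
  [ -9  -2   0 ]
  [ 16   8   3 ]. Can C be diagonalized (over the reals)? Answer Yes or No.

Characteristic polynomial: p(r) = r^3 - 5r^2 + 7r - 3 = (r - 3)(r - 1)^2.
r = 1 has algebraic multiplicity 2; rank(C − 1I) = 2, so geometric multiplicity = 1.
Geometric multiplicity < algebraic multiplicity, so C is not diagonalizable.

No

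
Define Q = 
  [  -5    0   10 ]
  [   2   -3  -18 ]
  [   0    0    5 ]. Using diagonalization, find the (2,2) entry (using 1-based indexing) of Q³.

Characteristic polynomial: λ^3 + 3λ^2 - 25λ - 75 = (λ - 5)(λ + 3)(λ + 5), so the eigenvalues are -5, -3, 5.
λ=-5: eigenvector (1, -1, 0).
λ=-3: eigenvector (0, 1, 0).
λ=5: eigenvector (1, -2, 1).
P = [[1, 0, 1], [-1, 1, -2], [0, 0, 1]], D = diag(-5, -3, 5), P⁻¹ = [[1, 0, -1], [1, 1, 1], [0, 0, 1]].
Q³ = P·diag(-125, -27, 125)·P⁻¹ = [[-125, 0, 250], [98, -27, -402], [0, 0, 125]].
The requested entry is -27.

-27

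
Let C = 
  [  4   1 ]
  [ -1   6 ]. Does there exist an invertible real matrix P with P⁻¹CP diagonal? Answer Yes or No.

Characteristic polynomial: p(μ) = μ^2 - 10μ + 25 = (μ - 5)^2.
μ = 5 has algebraic multiplicity 2; rank(C − 5I) = 1, so geometric multiplicity = 1.
Geometric multiplicity < algebraic multiplicity, so C is not diagonalizable.

No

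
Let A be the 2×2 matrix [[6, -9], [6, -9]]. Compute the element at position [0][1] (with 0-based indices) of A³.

Characteristic polynomial: r^2 + 3r = r(r + 3), so the eigenvalues are -3, 0.
r=0: eigenvector (3, 2).
r=-3: eigenvector (1, 1).
P = [[3, 1], [2, 1]], D = diag(0, -3), P⁻¹ = [[1, -1], [-2, 3]].
A³ = P·diag(0, -27)·P⁻¹ = [[54, -81], [54, -81]].
The requested entry is -81.

-81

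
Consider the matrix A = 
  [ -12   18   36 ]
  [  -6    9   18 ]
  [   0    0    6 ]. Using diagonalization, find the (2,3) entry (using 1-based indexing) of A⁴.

2430

Characteristic polynomial: s^3 - 3s^2 - 18s = s(s - 6)(s + 3), so the eigenvalues are -3, 0, 6.
s=-3: eigenvector (2, 1, 0).
s=0: eigenvector (-3, -2, 0).
s=6: eigenvector (4, 2, 1).
P = [[2, -3, 4], [1, -2, 2], [0, 0, 1]], D = diag(-3, 0, 6), P⁻¹ = [[2, -3, -2], [1, -2, 0], [0, 0, 1]].
A⁴ = P·diag(81, 0, 1296)·P⁻¹ = [[324, -486, 4860], [162, -243, 2430], [0, 0, 1296]].
The requested entry is 2430.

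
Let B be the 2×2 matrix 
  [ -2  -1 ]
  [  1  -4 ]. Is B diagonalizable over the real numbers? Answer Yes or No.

Characteristic polynomial: p(t) = t^2 + 6t + 9 = (t + 3)^2.
t = -3 has algebraic multiplicity 2; rank(B + 3I) = 1, so geometric multiplicity = 1.
Geometric multiplicity < algebraic multiplicity, so B is not diagonalizable.

No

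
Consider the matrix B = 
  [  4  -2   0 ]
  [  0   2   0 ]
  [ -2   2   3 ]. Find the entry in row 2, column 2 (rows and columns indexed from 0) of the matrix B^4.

Characteristic polynomial: r^3 - 9r^2 + 26r - 24 = (r - 4)(r - 3)(r - 2), so the eigenvalues are 2, 3, 4.
r=3: eigenvector (0, 0, 1).
r=2: eigenvector (1, 1, 0).
r=4: eigenvector (1, 0, -2).
P = [[0, 1, 1], [0, 1, 0], [1, 0, -2]], D = diag(3, 2, 4), P⁻¹ = [[2, -2, 1], [0, 1, 0], [1, -1, 0]].
B⁴ = P·diag(81, 16, 256)·P⁻¹ = [[256, -240, 0], [0, 16, 0], [-350, 350, 81]].
The requested entry is 81.

81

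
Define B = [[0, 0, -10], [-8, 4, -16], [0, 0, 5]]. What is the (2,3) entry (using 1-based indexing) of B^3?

-256

Characteristic polynomial: t^3 - 9t^2 + 20t = t(t - 5)(t - 4), so the eigenvalues are 0, 4, 5.
t=4: eigenvector (0, 1, 0).
t=0: eigenvector (1, 2, 0).
t=5: eigenvector (-2, 0, 1).
P = [[0, 1, -2], [1, 2, 0], [0, 0, 1]], D = diag(4, 0, 5), P⁻¹ = [[-2, 1, -4], [1, 0, 2], [0, 0, 1]].
B³ = P·diag(64, 0, 125)·P⁻¹ = [[0, 0, -250], [-128, 64, -256], [0, 0, 125]].
The requested entry is -256.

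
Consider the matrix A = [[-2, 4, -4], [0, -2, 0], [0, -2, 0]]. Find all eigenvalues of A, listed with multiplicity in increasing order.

-2, -2, 0

Characteristic polynomial: p(r) = r^3 + 4r^2 + 4r = r(r + 2)^2.
Roots (with multiplicity): -2, -2, 0.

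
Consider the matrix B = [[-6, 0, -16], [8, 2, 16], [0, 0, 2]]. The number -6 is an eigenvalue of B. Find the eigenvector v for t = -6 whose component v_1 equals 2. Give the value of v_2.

-2

B + 6I = [[0, 0, -16], [8, 8, 16], [0, 0, 8]].
Solving (B + 6I)v = 0 gives the eigenspace spanned by (2, -2, 0).
With v_1 = 2, v = (2, -2, 0), so v_2 = -2.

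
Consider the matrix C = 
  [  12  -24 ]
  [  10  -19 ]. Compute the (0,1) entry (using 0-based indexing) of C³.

Characteristic polynomial: t^2 + 7t + 12 = (t + 3)(t + 4), so the eigenvalues are -4, -3.
t=-3: eigenvector (-8, -5).
t=-4: eigenvector (3, 2).
P = [[-8, 3], [-5, 2]], D = diag(-3, -4), P⁻¹ = [[-2, 3], [-5, 8]].
C³ = P·diag(-27, -64)·P⁻¹ = [[528, -888], [370, -619]].
The requested entry is -888.

-888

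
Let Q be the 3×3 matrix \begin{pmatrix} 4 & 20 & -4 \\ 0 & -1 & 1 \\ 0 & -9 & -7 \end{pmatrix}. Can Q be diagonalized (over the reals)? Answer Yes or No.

Characteristic polynomial: p(t) = t^3 + 4t^2 - 16t - 64 = (t - 4)(t + 4)^2.
t = -4 has algebraic multiplicity 2; rank(Q + 4I) = 2, so geometric multiplicity = 1.
Geometric multiplicity < algebraic multiplicity, so Q is not diagonalizable.

No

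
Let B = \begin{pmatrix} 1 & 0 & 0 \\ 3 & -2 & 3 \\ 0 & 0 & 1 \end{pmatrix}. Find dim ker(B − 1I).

2

B − 1I = [[0, 0, 0], [3, -3, 3], [0, 0, 0]].
This matrix has rank 1, so its null space has dimension 3 − 1 = 2.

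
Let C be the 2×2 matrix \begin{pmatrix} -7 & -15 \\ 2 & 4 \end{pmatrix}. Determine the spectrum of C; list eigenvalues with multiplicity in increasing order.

Characteristic polynomial: p(r) = r^2 + 3r + 2 = (r + 1)(r + 2).
Roots (with multiplicity): -2, -1.

-2, -1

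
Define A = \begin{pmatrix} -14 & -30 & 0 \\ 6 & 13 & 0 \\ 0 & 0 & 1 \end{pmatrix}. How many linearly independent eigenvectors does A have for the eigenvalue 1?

2

A − 1I = [[-15, -30, 0], [6, 12, 0], [0, 0, 0]].
This matrix has rank 1, so its null space has dimension 3 − 1 = 2.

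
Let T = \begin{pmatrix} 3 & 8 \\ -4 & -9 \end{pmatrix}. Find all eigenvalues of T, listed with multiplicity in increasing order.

Characteristic polynomial: p(μ) = μ^2 + 6μ + 5 = (μ + 1)(μ + 5).
Roots (with multiplicity): -5, -1.

-5, -1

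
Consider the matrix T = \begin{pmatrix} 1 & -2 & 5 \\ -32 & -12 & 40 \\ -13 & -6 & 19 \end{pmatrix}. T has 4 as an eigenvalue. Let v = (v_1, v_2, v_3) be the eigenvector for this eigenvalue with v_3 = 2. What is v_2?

5

T − 4I = [[-3, -2, 5], [-32, -16, 40], [-13, -6, 15]].
Solving (T − 4I)v = 0 gives the eigenspace spanned by (0, 5, 2).
With v_3 = 2, v = (0, 5, 2), so v_2 = 5.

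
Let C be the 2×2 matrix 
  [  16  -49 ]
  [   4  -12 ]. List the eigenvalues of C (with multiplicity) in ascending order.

Characteristic polynomial: p(s) = s^2 - 4s + 4 = (s - 2)^2.
Roots (with multiplicity): 2, 2.

2, 2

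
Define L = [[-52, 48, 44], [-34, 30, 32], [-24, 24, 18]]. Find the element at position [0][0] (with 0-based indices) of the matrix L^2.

Characteristic polynomial: r^3 + 4r^2 - 36r - 144 = (r - 6)(r + 4)(r + 6), so the eigenvalues are -6, -4, 6.
r=-4: eigenvector (1, 1, 0).
r=6: eigenvector (4, 3, 2).
r=-6: eigenvector (2, 1, 1).
P = [[1, 4, 2], [1, 3, 1], [0, 2, 1]], D = diag(-4, 6, -6), P⁻¹ = [[1, 0, -2], [-1, 1, 1], [2, -2, -1]].
L² = P·diag(16, 36, 36)·P⁻¹ = [[16, 0, 40], [-20, 36, 40], [0, 0, 36]].
The requested entry is 16.

16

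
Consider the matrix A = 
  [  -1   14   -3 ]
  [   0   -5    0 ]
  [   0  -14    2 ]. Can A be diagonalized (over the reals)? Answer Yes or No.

Yes

Characteristic polynomial: p(t) = t^3 + 4t^2 - 7t - 10 = (t - 2)(t + 1)(t + 5).
All 3 eigenvalues are distinct, so A is diagonalizable.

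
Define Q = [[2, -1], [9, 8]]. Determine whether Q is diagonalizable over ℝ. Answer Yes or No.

No

Characteristic polynomial: p(μ) = μ^2 - 10μ + 25 = (μ - 5)^2.
μ = 5 has algebraic multiplicity 2; rank(Q − 5I) = 1, so geometric multiplicity = 1.
Geometric multiplicity < algebraic multiplicity, so Q is not diagonalizable.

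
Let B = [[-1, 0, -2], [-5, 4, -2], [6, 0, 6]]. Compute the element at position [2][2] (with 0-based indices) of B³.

84

Characteristic polynomial: s^3 - 9s^2 + 26s - 24 = (s - 4)(s - 3)(s - 2), so the eigenvalues are 2, 3, 4.
s=3: eigenvector (1, 1, -2).
s=2: eigenvector (2, 2, -3).
s=4: eigenvector (0, 1, 0).
P = [[1, 2, 0], [1, 2, 1], [-2, -3, 0]], D = diag(3, 2, 4), P⁻¹ = [[-3, 0, -2], [2, 0, 1], [-1, 1, 0]].
B³ = P·diag(27, 8, 64)·P⁻¹ = [[-49, 0, -38], [-113, 64, -38], [114, 0, 84]].
The requested entry is 84.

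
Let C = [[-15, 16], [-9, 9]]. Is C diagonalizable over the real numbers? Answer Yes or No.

Characteristic polynomial: p(s) = s^2 + 6s + 9 = (s + 3)^2.
s = -3 has algebraic multiplicity 2; rank(C + 3I) = 1, so geometric multiplicity = 1.
Geometric multiplicity < algebraic multiplicity, so C is not diagonalizable.

No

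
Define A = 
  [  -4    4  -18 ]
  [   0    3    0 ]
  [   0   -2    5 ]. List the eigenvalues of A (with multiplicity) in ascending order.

-4, 3, 5

Characteristic polynomial: p(s) = s^3 - 4s^2 - 17s + 60 = (s - 5)(s - 3)(s + 4).
Roots (with multiplicity): -4, 3, 5.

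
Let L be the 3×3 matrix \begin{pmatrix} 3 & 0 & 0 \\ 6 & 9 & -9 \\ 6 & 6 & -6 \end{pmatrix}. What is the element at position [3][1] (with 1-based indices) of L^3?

54

Characteristic polynomial: λ^3 - 6λ^2 + 9λ = λ(λ - 3)^2, so the eigenvalues are 0, 3, 3.
λ=3: eigenvector (1, -1, 0).
λ=3: eigenvector (-1, 4, 2).
λ=0: eigenvector (0, 1, 1).
P = [[1, -1, 0], [-1, 4, 1], [0, 2, 1]], D = diag(3, 3, 0), P⁻¹ = [[2, 1, -1], [1, 1, -1], [-2, -2, 3]].
L³ = P·diag(27, 27, 0)·P⁻¹ = [[27, 0, 0], [54, 81, -81], [54, 54, -54]].
The requested entry is 54.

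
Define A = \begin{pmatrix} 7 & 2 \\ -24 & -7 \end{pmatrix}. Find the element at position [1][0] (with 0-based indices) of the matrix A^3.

-24

Characteristic polynomial: λ^2 - 1 = (λ - 1)(λ + 1), so the eigenvalues are -1, 1.
λ=1: eigenvector (1, -3).
λ=-1: eigenvector (-1, 4).
P = [[1, -1], [-3, 4]], D = diag(1, -1), P⁻¹ = [[4, 1], [3, 1]].
A³ = P·diag(1, -1)·P⁻¹ = [[7, 2], [-24, -7]].
The requested entry is -24.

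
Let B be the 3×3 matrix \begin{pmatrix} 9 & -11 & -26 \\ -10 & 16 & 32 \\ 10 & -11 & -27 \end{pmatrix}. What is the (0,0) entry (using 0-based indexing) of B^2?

Characteristic polynomial: μ^3 + 2μ^2 - 29μ - 30 = (μ - 5)(μ + 1)(μ + 6), so the eigenvalues are -6, -1, 5.
μ=-1: eigenvector (3, -2, 2).
μ=-6: eigenvector (1, -1, 1).
μ=5: eigenvector (1, -2, 1).
P = [[3, 1, 1], [-2, -1, -2], [2, 1, 1]], D = diag(-1, -6, 5), P⁻¹ = [[1, 0, -1], [-2, 1, 4], [0, -1, -1]].
B² = P·diag(1, 36, 25)·P⁻¹ = [[-69, 11, 116], [70, 14, -92], [-70, 11, 117]].
The requested entry is -69.

-69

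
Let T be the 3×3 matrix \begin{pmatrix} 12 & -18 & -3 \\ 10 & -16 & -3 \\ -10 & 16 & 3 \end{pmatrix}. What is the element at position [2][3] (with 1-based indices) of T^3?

-27

Characteristic polynomial: r^3 + r^2 - 6r = r(r - 2)(r + 3), so the eigenvalues are -3, 0, 2.
r=2: eigenvector (3, 2, -2).
r=-3: eigenvector (1, 1, -1).
r=0: eigenvector (-1, -1, 2).
P = [[3, 1, -1], [2, 1, -1], [-2, -1, 2]], D = diag(2, -3, 0), P⁻¹ = [[1, -1, 0], [-2, 4, 1], [0, 1, 1]].
T³ = P·diag(8, -27, 0)·P⁻¹ = [[78, -132, -27], [70, -124, -27], [-70, 124, 27]].
The requested entry is -27.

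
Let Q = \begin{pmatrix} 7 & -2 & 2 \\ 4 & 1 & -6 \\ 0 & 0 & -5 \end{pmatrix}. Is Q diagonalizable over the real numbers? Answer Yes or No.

Yes

Characteristic polynomial: p(λ) = λ^3 - 3λ^2 - 25λ + 75 = (λ - 5)(λ - 3)(λ + 5).
All 3 eigenvalues are distinct, so Q is diagonalizable.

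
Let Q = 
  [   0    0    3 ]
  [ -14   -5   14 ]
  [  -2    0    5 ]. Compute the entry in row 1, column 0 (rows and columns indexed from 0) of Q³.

Characteristic polynomial: μ^3 - 19μ + 30 = (μ - 3)(μ - 2)(μ + 5), so the eigenvalues are -5, 2, 3.
μ=3: eigenvector (1, 0, 1).
μ=-5: eigenvector (0, 1, 0).
μ=2: eigenvector (-3, 2, -2).
P = [[1, 0, -3], [0, 1, 2], [1, 0, -2]], D = diag(3, -5, 2), P⁻¹ = [[-2, 0, 3], [2, 1, -2], [-1, 0, 1]].
Q³ = P·diag(27, -125, 8)·P⁻¹ = [[-30, 0, 57], [-266, -125, 266], [-38, 0, 65]].
The requested entry is -266.

-266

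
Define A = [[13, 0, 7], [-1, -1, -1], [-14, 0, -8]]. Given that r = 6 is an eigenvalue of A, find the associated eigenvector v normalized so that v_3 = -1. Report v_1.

A − 6I = [[7, 0, 7], [-1, -7, -1], [-14, 0, -14]].
Solving (A − 6I)v = 0 gives the eigenspace spanned by (1, 0, -1).
With v_3 = -1, v = (1, 0, -1), so v_1 = 1.

1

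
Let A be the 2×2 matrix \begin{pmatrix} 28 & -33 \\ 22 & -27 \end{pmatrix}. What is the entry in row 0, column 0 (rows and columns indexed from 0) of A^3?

898

Characteristic polynomial: s^2 - s - 30 = (s - 6)(s + 5), so the eigenvalues are -5, 6.
s=6: eigenvector (3, 2).
s=-5: eigenvector (1, 1).
P = [[3, 1], [2, 1]], D = diag(6, -5), P⁻¹ = [[1, -1], [-2, 3]].
A³ = P·diag(216, -125)·P⁻¹ = [[898, -1023], [682, -807]].
The requested entry is 898.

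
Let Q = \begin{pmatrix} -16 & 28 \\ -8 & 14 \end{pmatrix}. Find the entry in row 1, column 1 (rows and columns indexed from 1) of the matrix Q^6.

512

Characteristic polynomial: s^2 + 2s = s(s + 2), so the eigenvalues are -2, 0.
s=0: eigenvector (-7, -4).
s=-2: eigenvector (2, 1).
P = [[-7, 2], [-4, 1]], D = diag(0, -2), P⁻¹ = [[1, -2], [4, -7]].
Q⁶ = P·diag(0, 64)·P⁻¹ = [[512, -896], [256, -448]].
The requested entry is 512.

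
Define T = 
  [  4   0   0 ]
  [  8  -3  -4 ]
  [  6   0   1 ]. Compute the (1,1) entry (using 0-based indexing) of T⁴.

Characteristic polynomial: s^3 - 2s^2 - 11s + 12 = (s - 4)(s - 1)(s + 3), so the eigenvalues are -3, 1, 4.
s=4: eigenvector (1, 0, 2).
s=-3: eigenvector (0, 1, 0).
s=1: eigenvector (0, -1, 1).
P = [[1, 0, 0], [0, 1, -1], [2, 0, 1]], D = diag(4, -3, 1), P⁻¹ = [[1, 0, 0], [-2, 1, 1], [-2, 0, 1]].
T⁴ = P·diag(256, 81, 1)·P⁻¹ = [[256, 0, 0], [-160, 81, 80], [510, 0, 1]].
The requested entry is 81.

81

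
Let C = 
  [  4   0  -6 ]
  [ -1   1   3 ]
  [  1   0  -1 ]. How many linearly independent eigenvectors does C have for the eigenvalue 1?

C − 1I = [[3, 0, -6], [-1, 0, 3], [1, 0, -2]].
This matrix has rank 2, so its null space has dimension 3 − 2 = 1.

1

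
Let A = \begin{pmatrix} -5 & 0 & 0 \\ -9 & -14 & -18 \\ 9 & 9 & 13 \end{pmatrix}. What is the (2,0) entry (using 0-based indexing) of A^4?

Characteristic polynomial: s^3 + 6s^2 - 15s - 100 = (s - 4)(s + 5)^2, so the eigenvalues are -5, -5, 4.
s=-5: eigenvector (1, 1, -1).
s=4: eigenvector (0, 1, -1).
s=-5: eigenvector (0, 2, -1).
P = [[1, 0, 0], [1, 1, 2], [-1, -1, -1]], D = diag(-5, 4, -5), P⁻¹ = [[1, 0, 0], [-1, -1, -2], [0, 1, 1]].
A⁴ = P·diag(625, 256, 625)·P⁻¹ = [[625, 0, 0], [369, 994, 738], [-369, -369, -113]].
The requested entry is -369.

-369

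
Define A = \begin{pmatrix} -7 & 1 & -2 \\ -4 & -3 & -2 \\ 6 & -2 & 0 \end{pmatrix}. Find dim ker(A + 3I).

A + 3I = [[-4, 1, -2], [-4, 0, -2], [6, -2, 3]].
This matrix has rank 2, so its null space has dimension 3 − 2 = 1.

1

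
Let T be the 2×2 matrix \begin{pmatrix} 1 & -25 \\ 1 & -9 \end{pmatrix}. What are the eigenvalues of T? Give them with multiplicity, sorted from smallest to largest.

-4, -4

Characteristic polynomial: p(r) = r^2 + 8r + 16 = (r + 4)^2.
Roots (with multiplicity): -4, -4.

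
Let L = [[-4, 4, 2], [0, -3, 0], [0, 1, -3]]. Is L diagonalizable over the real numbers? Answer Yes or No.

Characteristic polynomial: p(r) = r^3 + 10r^2 + 33r + 36 = (r + 3)^2(r + 4).
r = -3 has algebraic multiplicity 2; rank(L + 3I) = 2, so geometric multiplicity = 1.
Geometric multiplicity < algebraic multiplicity, so L is not diagonalizable.

No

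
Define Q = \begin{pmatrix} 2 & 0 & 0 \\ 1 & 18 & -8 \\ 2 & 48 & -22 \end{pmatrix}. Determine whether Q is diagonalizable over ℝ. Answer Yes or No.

Characteristic polynomial: p(μ) = μ^3 + 2μ^2 - 20μ + 24 = (μ - 2)^2(μ + 6).
μ = 2 has algebraic multiplicity 2; rank(Q − 2I) = 2, so geometric multiplicity = 1.
Geometric multiplicity < algebraic multiplicity, so Q is not diagonalizable.

No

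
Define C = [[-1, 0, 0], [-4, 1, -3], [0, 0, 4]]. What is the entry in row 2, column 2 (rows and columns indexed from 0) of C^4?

Characteristic polynomial: μ^3 - 4μ^2 - μ + 4 = (μ - 4)(μ - 1)(μ + 1), so the eigenvalues are -1, 1, 4.
μ=-1: eigenvector (1, 2, 0).
μ=1: eigenvector (0, 1, 0).
μ=4: eigenvector (0, -1, 1).
P = [[1, 0, 0], [2, 1, -1], [0, 0, 1]], D = diag(-1, 1, 4), P⁻¹ = [[1, 0, 0], [-2, 1, 1], [0, 0, 1]].
C⁴ = P·diag(1, 1, 256)·P⁻¹ = [[1, 0, 0], [0, 1, -255], [0, 0, 256]].
The requested entry is 256.

256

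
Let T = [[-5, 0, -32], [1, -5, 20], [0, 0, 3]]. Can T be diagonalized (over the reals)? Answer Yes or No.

Characteristic polynomial: p(μ) = μ^3 + 7μ^2 - 5μ - 75 = (μ - 3)(μ + 5)^2.
μ = -5 has algebraic multiplicity 2; rank(T + 5I) = 2, so geometric multiplicity = 1.
Geometric multiplicity < algebraic multiplicity, so T is not diagonalizable.

No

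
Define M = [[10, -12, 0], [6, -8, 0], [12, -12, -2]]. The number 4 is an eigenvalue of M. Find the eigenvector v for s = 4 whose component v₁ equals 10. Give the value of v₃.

M − 4I = [[6, -12, 0], [6, -12, 0], [12, -12, -6]].
Solving (M − 4I)v = 0 gives the eigenspace spanned by (10, 5, 10).
With v₁ = 10, v = (10, 5, 10), so v₃ = 10.

10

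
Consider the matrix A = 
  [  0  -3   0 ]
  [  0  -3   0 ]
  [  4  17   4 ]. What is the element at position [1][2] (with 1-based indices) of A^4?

Characteristic polynomial: s^3 - s^2 - 12s = s(s - 4)(s + 3), so the eigenvalues are -3, 0, 4.
s=0: eigenvector (1, 0, -1).
s=-3: eigenvector (1, 1, -3).
s=4: eigenvector (0, 0, 1).
P = [[1, 1, 0], [0, 1, 0], [-1, -3, 1]], D = diag(0, -3, 4), P⁻¹ = [[1, -1, 0], [0, 1, 0], [1, 2, 1]].
A⁴ = P·diag(0, 81, 256)·P⁻¹ = [[0, 81, 0], [0, 81, 0], [256, 269, 256]].
The requested entry is 81.

81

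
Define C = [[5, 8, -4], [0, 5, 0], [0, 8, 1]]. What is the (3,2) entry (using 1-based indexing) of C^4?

1248

Characteristic polynomial: λ^3 - 11λ^2 + 35λ - 25 = (λ - 5)^2(λ - 1), so the eigenvalues are 1, 5, 5.
λ=5: eigenvector (5, 2, 4).
λ=5: eigenvector (2, 1, 2).
λ=1: eigenvector (1, 0, 1).
P = [[5, 2, 1], [2, 1, 0], [4, 2, 1]], D = diag(5, 5, 1), P⁻¹ = [[1, 0, -1], [-2, 1, 2], [0, -2, 1]].
C⁴ = P·diag(625, 625, 1)·P⁻¹ = [[625, 1248, -624], [0, 625, 0], [0, 1248, 1]].
The requested entry is 1248.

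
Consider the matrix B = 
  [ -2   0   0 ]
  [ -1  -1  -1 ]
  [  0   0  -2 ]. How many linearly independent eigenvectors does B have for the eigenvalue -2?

2

B + 2I = [[0, 0, 0], [-1, 1, -1], [0, 0, 0]].
This matrix has rank 1, so its null space has dimension 3 − 1 = 2.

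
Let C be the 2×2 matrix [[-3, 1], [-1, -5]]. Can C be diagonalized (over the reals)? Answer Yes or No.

No

Characteristic polynomial: p(t) = t^2 + 8t + 16 = (t + 4)^2.
t = -4 has algebraic multiplicity 2; rank(C + 4I) = 1, so geometric multiplicity = 1.
Geometric multiplicity < algebraic multiplicity, so C is not diagonalizable.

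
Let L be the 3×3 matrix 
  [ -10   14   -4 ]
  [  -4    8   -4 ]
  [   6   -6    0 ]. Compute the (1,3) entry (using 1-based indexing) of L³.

Characteristic polynomial: λ^3 + 2λ^2 - 24λ = λ(λ - 4)(λ + 6), so the eigenvalues are -6, 0, 4.
λ=4: eigenvector (1, 1, 0).
λ=0: eigenvector (1, 1, 1).
λ=-6: eigenvector (-1, 0, 1).
P = [[1, 1, -1], [1, 1, 0], [0, 1, 1]], D = diag(4, 0, -6), P⁻¹ = [[-1, 2, -1], [1, -1, 1], [-1, 1, 0]].
L³ = P·diag(64, 0, -216)·P⁻¹ = [[-280, 344, -64], [-64, 128, -64], [216, -216, 0]].
The requested entry is -64.

-64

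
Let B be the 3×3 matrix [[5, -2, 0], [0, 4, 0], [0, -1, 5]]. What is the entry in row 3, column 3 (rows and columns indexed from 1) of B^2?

Characteristic polynomial: λ^3 - 14λ^2 + 65λ - 100 = (λ - 5)^2(λ - 4), so the eigenvalues are 4, 5, 5.
λ=4: eigenvector (2, 1, 1).
λ=5: eigenvector (1, 0, 0).
λ=5: eigenvector (1, 0, 1).
P = [[2, 1, 1], [1, 0, 0], [1, 0, 1]], D = diag(4, 5, 5), P⁻¹ = [[0, 1, 0], [1, -1, -1], [0, -1, 1]].
B² = P·diag(16, 25, 25)·P⁻¹ = [[25, -18, 0], [0, 16, 0], [0, -9, 25]].
The requested entry is 25.

25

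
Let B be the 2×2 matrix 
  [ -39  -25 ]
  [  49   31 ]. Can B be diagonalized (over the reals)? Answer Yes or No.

Characteristic polynomial: p(λ) = λ^2 + 8λ + 16 = (λ + 4)^2.
λ = -4 has algebraic multiplicity 2; rank(B + 4I) = 1, so geometric multiplicity = 1.
Geometric multiplicity < algebraic multiplicity, so B is not diagonalizable.

No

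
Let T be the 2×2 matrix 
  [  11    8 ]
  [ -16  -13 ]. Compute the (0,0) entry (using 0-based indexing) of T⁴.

Characteristic polynomial: r^2 + 2r - 15 = (r - 3)(r + 5), so the eigenvalues are -5, 3.
r=3: eigenvector (1, -1).
r=-5: eigenvector (-1, 2).
P = [[1, -1], [-1, 2]], D = diag(3, -5), P⁻¹ = [[2, 1], [1, 1]].
T⁴ = P·diag(81, 625)·P⁻¹ = [[-463, -544], [1088, 1169]].
The requested entry is -463.

-463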